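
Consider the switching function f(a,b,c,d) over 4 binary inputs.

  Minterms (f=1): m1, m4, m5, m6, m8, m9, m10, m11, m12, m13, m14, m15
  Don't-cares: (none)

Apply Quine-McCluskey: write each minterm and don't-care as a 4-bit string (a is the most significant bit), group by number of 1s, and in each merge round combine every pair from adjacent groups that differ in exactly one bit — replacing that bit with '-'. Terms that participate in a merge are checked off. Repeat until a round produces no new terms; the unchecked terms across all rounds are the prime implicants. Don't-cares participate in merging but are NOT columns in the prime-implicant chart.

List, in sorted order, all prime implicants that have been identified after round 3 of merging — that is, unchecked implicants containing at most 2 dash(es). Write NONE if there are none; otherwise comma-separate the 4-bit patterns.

size-2^0 implicants → 0001(✓)  0100(✓)  0101(✓)  0110(✓)  1000(✓)  1001(✓)  1010(✓)  1011(✓)  1100(✓)  1101(✓)  1110(✓)  1111(✓)
size-2^1 implicants → -001(✓)  -100(✓)  -101(✓)  -110(✓)  0-01(✓)  01-0(✓)  010-(✓)  1-00(✓)  1-01(✓)  1-10(✓)  1-11(✓)  10-0(✓)  10-1(✓)  100-(✓)  101-(✓)  11-0(✓)  11-1(✓)  110-(✓)  111-(✓)
size-2^2 implicants → --01  -1-0  -10-  1--0(✓)  1--1(✓)  1-0-(✓)  1-1-(✓)  10--(✓)  11--(✓)
size-2^3 implicants → 1---
Unchecked terms (primes): --01, -1-0, -10-, 1---

--01, -1-0, -10-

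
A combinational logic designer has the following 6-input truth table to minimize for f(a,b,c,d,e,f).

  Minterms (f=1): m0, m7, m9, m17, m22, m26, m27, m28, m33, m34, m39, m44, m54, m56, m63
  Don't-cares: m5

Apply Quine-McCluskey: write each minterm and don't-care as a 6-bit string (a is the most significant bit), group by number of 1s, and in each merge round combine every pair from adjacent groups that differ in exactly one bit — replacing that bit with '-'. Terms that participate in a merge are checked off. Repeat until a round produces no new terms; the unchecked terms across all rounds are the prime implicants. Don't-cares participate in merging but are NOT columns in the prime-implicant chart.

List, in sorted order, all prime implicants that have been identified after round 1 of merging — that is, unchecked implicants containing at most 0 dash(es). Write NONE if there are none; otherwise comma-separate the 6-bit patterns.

Round 0: 000000 000101✓ 000111✓ 001001 010001 010110✓ 011010✓ 011011✓ 011100 100001 100010 100111✓ 101100 110110✓ 111000 111111
Round 1: -00111 -10110 0001-1 01101-
PIs = {-00111, -10110, 000000, 0001-1, 001001, 010001, 01101-, 011100, 100001, 100010, 101100, 111000, 111111}

000000, 001001, 010001, 011100, 100001, 100010, 101100, 111000, 111111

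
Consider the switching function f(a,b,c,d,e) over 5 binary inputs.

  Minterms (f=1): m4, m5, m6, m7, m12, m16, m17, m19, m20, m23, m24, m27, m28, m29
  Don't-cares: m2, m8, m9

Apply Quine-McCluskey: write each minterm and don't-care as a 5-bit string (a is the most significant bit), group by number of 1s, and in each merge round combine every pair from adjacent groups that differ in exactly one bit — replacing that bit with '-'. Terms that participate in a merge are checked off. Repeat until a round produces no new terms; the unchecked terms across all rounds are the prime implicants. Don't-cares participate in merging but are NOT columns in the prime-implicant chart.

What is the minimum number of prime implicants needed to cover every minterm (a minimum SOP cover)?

Round 0: 00010✓ 00100✓ 00101✓ 00110✓ 00111✓ 01000✓ 01001✓ 01100✓ 10000✓ 10001✓ 10011✓ 10100✓ 10111✓ 11000✓ 11011✓ 11100✓ 11101✓
Round 1: -0100✓ -0111 -1000✓ -1100✓ 0-100✓ 00-10 001-0✓ 001-1✓ 0010-✓ 0011-✓ 01-00✓ 0100- 1-000✓ 1-011 1-100✓ 10-00✓ 10-11 100-1 1000- 11-00✓ 1110-
Round 2: --100 -1-00 001-- 1--00
PIs = {--100, -0111, -1-00, 00-10, 001--, 0100-, 1--00, 1-011, 10-11, 100-1, 1000-, 1110-}
Coverage chart:
  m4: --100,001--
  m5: 001-- ←essential
  m6: 00-10,001--
  m7: -0111,001--
  m12: --100,-1-00
  m16: 1--00,1000-
  m17: 100-1,1000-
  m19: 1-011,10-11,100-1
  m20: --100,1--00
  m23: -0111,10-11
  m24: -1-00,1--00
  m27: 1-011 ←essential
  m28: --100,-1-00,1--00,1110-
  m29: 1110- ←essential
Essential: 001--, 1-011, 1110-
Petrick residual → --100, -0111, -1-00, 1000-
Min cover (7 terms): cd'e' + b'cde + bd'e' + a'b'c + ac'de + ab'c'd' + abcd'

7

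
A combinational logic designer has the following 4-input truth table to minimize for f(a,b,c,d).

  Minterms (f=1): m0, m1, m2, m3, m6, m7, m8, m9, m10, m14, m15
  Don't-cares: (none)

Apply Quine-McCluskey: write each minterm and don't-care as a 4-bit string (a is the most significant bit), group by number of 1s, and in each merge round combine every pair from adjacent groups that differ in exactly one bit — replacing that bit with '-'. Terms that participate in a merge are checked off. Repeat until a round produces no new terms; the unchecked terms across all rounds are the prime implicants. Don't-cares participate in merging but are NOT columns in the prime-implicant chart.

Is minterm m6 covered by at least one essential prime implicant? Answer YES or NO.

YES

Round 0: 0000✓ 0001✓ 0010✓ 0011✓ 0110✓ 0111✓ 1000✓ 1001✓ 1010✓ 1110✓ 1111✓
Round 1: -000✓ -001✓ -010✓ -110✓ -111✓ 0-10✓ 0-11✓ 00-0✓ 00-1✓ 000-✓ 001-✓ 011-✓ 1-10✓ 10-0✓ 100-✓ 111-✓
Round 2: --10 -0-0 -00- -11- 0-1- 00--
PIs = {--10, -0-0, -00-, -11-, 0-1-, 00--}
Coverage chart:
  m0: -0-0,-00-,00--
  m1: -00-,00--
  m2: --10,-0-0,0-1-,00--
  m3: 0-1-,00--
  m6: --10,-11-,0-1-
  m7: -11-,0-1-
  m8: -0-0,-00-
  m9: -00- ←essential
  m10: --10,-0-0
  m14: --10,-11-
  m15: -11- ←essential
Essential: -00-, -11-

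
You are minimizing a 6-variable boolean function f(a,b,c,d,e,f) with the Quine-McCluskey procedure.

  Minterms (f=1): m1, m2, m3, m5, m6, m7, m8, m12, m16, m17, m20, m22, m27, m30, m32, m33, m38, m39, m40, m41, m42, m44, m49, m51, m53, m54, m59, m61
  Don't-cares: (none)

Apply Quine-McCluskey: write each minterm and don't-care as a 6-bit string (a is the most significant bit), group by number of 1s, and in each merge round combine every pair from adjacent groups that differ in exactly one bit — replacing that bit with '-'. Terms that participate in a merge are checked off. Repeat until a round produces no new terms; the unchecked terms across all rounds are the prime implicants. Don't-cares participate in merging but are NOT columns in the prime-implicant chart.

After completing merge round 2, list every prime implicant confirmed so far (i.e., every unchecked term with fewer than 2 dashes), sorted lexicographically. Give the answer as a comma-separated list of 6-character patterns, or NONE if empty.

-11011, 01-110, 010-00, 01000-, 0101-0, 1010-0, 11-011, 11-101, 110-01, 1100-1

Round 0: 000001✓ 000010✓ 000011✓ 000101✓ 000110✓ 000111✓ 001000✓ 001100✓ 010000✓ 010001✓ 010100✓ 010110✓ 011011✓ 011110✓ 100000✓ 100001✓ 100110✓ 100111✓ 101000✓ 101001✓ 101010✓ 101100✓ 110001✓ 110011✓ 110101✓ 110110✓ 111011✓ 111101✓
Round 1: -00001✓ -00110✓ -00111✓ -01000✓ -01100✓ -10001✓ -10110✓ -11011 0-0001✓ 0-0110✓ 000-01✓ 000-10✓ 000-11✓ 0000-1✓ 00001-✓ 0001-1✓ 00011-✓ 001-00✓ 01-110 010-00 01000- 0101-0 1-0001✓ 1-0110✓ 10-000✓ 10-001✓ 10000-✓ 10011-✓ 101-00✓ 1010-0 10100-✓ 11-011 11-101 110-01 1100-1
Round 2: --0001 --0110 -0011- -01-00 000--1 000-1- 10-00-
PIs = {--0001, --0110, -0011-, -01-00, -11011, 000--1, 000-1-, 01-110, 010-00, 01000-, 0101-0, 10-00-, 1010-0, 11-011, 11-101, 110-01, 1100-1}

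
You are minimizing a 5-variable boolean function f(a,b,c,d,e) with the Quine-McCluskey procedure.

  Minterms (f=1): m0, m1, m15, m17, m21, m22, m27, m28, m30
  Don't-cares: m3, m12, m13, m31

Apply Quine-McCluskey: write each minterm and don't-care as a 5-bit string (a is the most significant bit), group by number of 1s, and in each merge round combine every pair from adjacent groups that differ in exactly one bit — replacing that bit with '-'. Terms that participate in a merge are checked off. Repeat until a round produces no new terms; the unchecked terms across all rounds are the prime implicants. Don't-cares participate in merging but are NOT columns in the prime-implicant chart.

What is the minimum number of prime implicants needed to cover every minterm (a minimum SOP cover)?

6

size-2^0 implicants → 00000(✓)  00001(✓)  00011(✓)  01100(✓)  01101(✓)  01111(✓)  10001(✓)  10101(✓)  10110(✓)  11011(✓)  11100(✓)  11110(✓)  11111(✓)
size-2^1 implicants → -0001  -1100  -1111  000-1  0000-  011-1  0110-  1-110  10-01  11-11  111-0  1111-
Unchecked terms (primes): -0001, -1100, -1111, 000-1, 0000-, 011-1, 0110-, 1-110, 10-01, 11-11, 111-0, 1111-
Minterm coverage:
  m0 ⊆ 0000- [E]
  m1 ⊆ -0001,000-1,0000-
  m15 ⊆ -1111,011-1
  m17 ⊆ -0001,10-01
  m21 ⊆ 10-01 [E]
  m22 ⊆ 1-110 [E]
  m27 ⊆ 11-11 [E]
  m28 ⊆ -1100,111-0
  m30 ⊆ 1-110,111-0,1111-
E = {0000-, 1-110, 10-01, 11-11}
Petrick residual → -1100, -1111
Cover = bcd'e' + bcde + a'b'c'd' + acde' + ab'd'e + abde  |cover|=6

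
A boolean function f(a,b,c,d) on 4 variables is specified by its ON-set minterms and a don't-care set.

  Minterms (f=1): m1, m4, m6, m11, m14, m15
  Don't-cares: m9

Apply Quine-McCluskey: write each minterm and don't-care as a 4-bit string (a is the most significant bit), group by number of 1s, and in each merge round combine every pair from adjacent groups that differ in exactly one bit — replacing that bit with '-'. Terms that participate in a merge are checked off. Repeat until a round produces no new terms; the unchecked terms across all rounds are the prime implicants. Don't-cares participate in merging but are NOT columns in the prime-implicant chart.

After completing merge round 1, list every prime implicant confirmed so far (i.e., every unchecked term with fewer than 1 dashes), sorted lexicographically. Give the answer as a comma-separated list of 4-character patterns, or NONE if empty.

NONE

Round 0: 0001✓ 0100✓ 0110✓ 1001✓ 1011✓ 1110✓ 1111✓
Round 1: -001 -110 01-0 1-11 10-1 111-
PIs = {-001, -110, 01-0, 1-11, 10-1, 111-}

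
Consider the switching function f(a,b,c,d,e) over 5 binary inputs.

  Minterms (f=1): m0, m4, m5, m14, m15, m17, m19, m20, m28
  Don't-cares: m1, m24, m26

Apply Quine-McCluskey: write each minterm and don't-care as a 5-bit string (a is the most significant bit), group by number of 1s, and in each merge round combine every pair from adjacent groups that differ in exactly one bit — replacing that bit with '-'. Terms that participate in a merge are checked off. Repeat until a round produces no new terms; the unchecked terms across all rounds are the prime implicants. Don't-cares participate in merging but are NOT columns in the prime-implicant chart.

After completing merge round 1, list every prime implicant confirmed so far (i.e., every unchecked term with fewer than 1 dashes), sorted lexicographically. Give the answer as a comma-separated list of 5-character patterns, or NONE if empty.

Round 0: 00000✓ 00001✓ 00100✓ 00101✓ 01110✓ 01111✓ 10001✓ 10011✓ 10100✓ 11000✓ 11010✓ 11100✓
Round 1: -0001 -0100 00-00✓ 00-01✓ 0000-✓ 0010-✓ 0111- 1-100 100-1 11-00 110-0
Round 2: 00-0-
PIs = {-0001, -0100, 00-0-, 0111-, 1-100, 100-1, 11-00, 110-0}

NONE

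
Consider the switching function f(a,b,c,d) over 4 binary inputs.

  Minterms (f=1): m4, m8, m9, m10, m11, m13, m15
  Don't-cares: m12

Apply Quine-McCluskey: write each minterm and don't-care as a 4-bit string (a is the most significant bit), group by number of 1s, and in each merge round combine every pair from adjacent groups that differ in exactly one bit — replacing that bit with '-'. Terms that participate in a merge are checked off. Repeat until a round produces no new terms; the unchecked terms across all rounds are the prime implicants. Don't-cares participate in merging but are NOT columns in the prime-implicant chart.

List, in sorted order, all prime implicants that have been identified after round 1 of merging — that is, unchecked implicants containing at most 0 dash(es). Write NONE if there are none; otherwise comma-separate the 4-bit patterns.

NONE

size-2^0 implicants → 0100(✓)  1000(✓)  1001(✓)  1010(✓)  1011(✓)  1100(✓)  1101(✓)  1111(✓)
size-2^1 implicants → -100  1-00(✓)  1-01(✓)  1-11(✓)  10-0(✓)  10-1(✓)  100-(✓)  101-(✓)  11-1(✓)  110-(✓)
size-2^2 implicants → 1--1  1-0-  10--
Unchecked terms (primes): -100, 1--1, 1-0-, 10--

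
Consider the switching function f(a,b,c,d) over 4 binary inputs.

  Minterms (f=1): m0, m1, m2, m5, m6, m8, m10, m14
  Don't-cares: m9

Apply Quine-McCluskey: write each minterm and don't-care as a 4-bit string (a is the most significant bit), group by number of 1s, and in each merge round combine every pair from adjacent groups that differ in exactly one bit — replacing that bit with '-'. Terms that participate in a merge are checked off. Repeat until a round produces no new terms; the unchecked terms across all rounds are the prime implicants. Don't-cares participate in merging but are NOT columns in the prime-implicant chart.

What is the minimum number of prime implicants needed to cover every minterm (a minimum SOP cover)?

3

[col 0] 0000*, 0001*, 0010*, 0101*, 0110*, 1000*, 1001*, 1010*, 1110*
[col 1] -000*, -001*, -010*, -110*, 0-01, 0-10*, 00-0*, 000-*, 1-10*, 10-0*, 100-*
[col 2] --10, -0-0, -00-
Prime implicants: --10, -0-0, -00-, 0-01
PI chart (minterm → PIs covering it):
  0 | -0-0,-00-
  1 | -00-,0-01
  2 | --10,-0-0
  5 | 0-01  (sole → essential)
  6 | --10  (sole → essential)
  8 | -0-0,-00-
  10 | --10,-0-0
  14 | --10  (sole → essential)
Essential prime implicants: --10, 0-01
Petrick residual → -0-0
Minimum SOP uses 3 PIs: cd' + b'd' + a'c'd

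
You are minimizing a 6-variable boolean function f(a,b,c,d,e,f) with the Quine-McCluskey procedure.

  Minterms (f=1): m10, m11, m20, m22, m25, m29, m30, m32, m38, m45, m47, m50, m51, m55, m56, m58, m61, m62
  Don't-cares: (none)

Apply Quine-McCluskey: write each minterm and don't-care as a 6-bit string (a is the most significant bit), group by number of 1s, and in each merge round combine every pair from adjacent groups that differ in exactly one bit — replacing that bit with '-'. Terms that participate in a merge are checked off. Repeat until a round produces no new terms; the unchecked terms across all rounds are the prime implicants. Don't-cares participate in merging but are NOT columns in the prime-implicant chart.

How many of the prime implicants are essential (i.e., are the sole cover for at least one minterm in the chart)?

Round 0: 001010✓ 001011✓ 010100✓ 010110✓ 011001✓ 011101✓ 011110✓ 100000 100110 101101✓ 101111✓ 110010✓ 110011✓ 110111✓ 111000✓ 111010✓ 111101✓ 111110✓
Round 1: -11101 -11110 00101- 01-110 0101-0 011-01 1-1101 1011-1 11-010 110-11 11001- 111-10 1110-0
PIs = {-11101, -11110, 00101-, 01-110, 0101-0, 011-01, 1-1101, 100000, 100110, 1011-1, 11-010, 110-11, 11001-, 111-10, 1110-0}
Coverage chart:
  m10: 00101- ←essential
  m11: 00101- ←essential
  m20: 0101-0 ←essential
  m22: 01-110,0101-0
  m25: 011-01 ←essential
  m29: -11101,011-01
  m30: -11110,01-110
  m32: 100000 ←essential
  m38: 100110 ←essential
  m45: 1-1101,1011-1
  m47: 1011-1 ←essential
  m50: 11-010,11001-
  m51: 110-11,11001-
  m55: 110-11 ←essential
  m56: 1110-0 ←essential
  m58: 11-010,111-10,1110-0
  m61: -11101,1-1101
  m62: -11110,111-10
Essential: 00101-, 0101-0, 011-01, 100000, 100110, 1011-1, 110-11, 1110-0

8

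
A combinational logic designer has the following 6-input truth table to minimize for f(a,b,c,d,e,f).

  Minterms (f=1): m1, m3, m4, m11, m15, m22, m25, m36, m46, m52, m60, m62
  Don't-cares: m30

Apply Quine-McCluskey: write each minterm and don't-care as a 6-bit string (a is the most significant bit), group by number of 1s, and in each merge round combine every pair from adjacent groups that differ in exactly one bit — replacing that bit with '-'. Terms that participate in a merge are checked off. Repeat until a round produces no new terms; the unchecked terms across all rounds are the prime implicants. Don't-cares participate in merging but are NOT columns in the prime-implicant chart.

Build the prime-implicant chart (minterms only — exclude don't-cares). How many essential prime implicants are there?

6

size-2^0 implicants → 000001(✓)  000011(✓)  000100(✓)  001011(✓)  001111(✓)  010110(✓)  011001  011110(✓)  100100(✓)  101110(✓)  110100(✓)  111100(✓)  111110(✓)
size-2^1 implicants → -00100  -11110  00-011  0000-1  001-11  01-110  1-0100  1-1110  11-100  1111-0
Unchecked terms (primes): -00100, -11110, 00-011, 0000-1, 001-11, 01-110, 011001, 1-0100, 1-1110, 11-100, 1111-0
Minterm coverage:
  m1 ⊆ 0000-1 [E]
  m3 ⊆ 00-011,0000-1
  m4 ⊆ -00100 [E]
  m11 ⊆ 00-011,001-11
  m15 ⊆ 001-11 [E]
  m22 ⊆ 01-110 [E]
  m25 ⊆ 011001 [E]
  m36 ⊆ -00100,1-0100
  m46 ⊆ 1-1110 [E]
  m52 ⊆ 1-0100,11-100
  m60 ⊆ 11-100,1111-0
  m62 ⊆ -11110,1-1110,1111-0
E = {-00100, 0000-1, 001-11, 01-110, 011001, 1-1110}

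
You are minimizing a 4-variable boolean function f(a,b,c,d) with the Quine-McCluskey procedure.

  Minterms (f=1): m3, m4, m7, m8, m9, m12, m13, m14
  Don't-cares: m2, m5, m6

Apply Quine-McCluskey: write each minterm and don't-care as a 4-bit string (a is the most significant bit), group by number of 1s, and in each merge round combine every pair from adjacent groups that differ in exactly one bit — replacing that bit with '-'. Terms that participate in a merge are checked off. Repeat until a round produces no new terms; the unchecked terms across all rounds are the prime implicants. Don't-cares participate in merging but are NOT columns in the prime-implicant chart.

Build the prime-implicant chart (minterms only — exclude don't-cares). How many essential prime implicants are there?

3

Round 0: 0010✓ 0011✓ 0100✓ 0101✓ 0110✓ 0111✓ 1000✓ 1001✓ 1100✓ 1101✓ 1110✓
Round 1: -100✓ -101✓ -110✓ 0-10✓ 0-11✓ 001-✓ 01-0✓ 01-1✓ 010-✓ 011-✓ 1-00✓ 1-01✓ 100-✓ 11-0✓ 110-✓
Round 2: -1-0 -10- 0-1- 01-- 1-0-
PIs = {-1-0, -10-, 0-1-, 01--, 1-0-}
Coverage chart:
  m3: 0-1- ←essential
  m4: -1-0,-10-,01--
  m7: 0-1-,01--
  m8: 1-0- ←essential
  m9: 1-0- ←essential
  m12: -1-0,-10-,1-0-
  m13: -10-,1-0-
  m14: -1-0 ←essential
Essential: -1-0, 0-1-, 1-0-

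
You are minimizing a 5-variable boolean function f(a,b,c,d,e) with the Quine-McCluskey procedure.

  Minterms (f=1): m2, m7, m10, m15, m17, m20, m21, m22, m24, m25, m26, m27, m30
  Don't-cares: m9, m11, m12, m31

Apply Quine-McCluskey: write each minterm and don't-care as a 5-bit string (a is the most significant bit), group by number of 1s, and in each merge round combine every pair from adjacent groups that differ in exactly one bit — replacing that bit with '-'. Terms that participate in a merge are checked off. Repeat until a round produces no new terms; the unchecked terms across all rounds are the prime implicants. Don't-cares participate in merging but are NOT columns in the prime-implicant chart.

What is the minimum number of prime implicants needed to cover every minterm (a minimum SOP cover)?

size-2^0 implicants → 00010(✓)  00111(✓)  01001(✓)  01010(✓)  01011(✓)  01100  01111(✓)  10001(✓)  10100(✓)  10101(✓)  10110(✓)  11000(✓)  11001(✓)  11010(✓)  11011(✓)  11110(✓)  11111(✓)
size-2^1 implicants → -1001(✓)  -1010(✓)  -1011(✓)  -1111(✓)  0-010  0-111  01-11(✓)  010-1(✓)  0101-(✓)  1-001  1-110  10-01  101-0  1010-  11-10(✓)  11-11(✓)  110-0(✓)  110-1(✓)  1100-(✓)  1101-(✓)  1111-(✓)
size-2^2 implicants → -1-11  -10-1  -101-  11-1-  110--
Unchecked terms (primes): -1-11, -10-1, -101-, 0-010, 0-111, 01100, 1-001, 1-110, 10-01, 101-0, 1010-, 11-1-, 110--
Minterm coverage:
  m2 ⊆ 0-010 [E]
  m7 ⊆ 0-111 [E]
  m10 ⊆ -101-,0-010
  m15 ⊆ -1-11,0-111
  m17 ⊆ 1-001,10-01
  m20 ⊆ 101-0,1010-
  m21 ⊆ 10-01,1010-
  m22 ⊆ 1-110,101-0
  m24 ⊆ 110-- [E]
  m25 ⊆ -10-1,1-001,110--
  m26 ⊆ -101-,11-1-,110--
  m27 ⊆ -1-11,-10-1,-101-,11-1-,110--
  m30 ⊆ 1-110,11-1-
E = {0-010, 0-111, 110--}
Petrick residual → 1-001, 1-110, 1010-
Cover = a'c'de' + a'cde + ac'd'e + acde' + ab'cd' + abc'  |cover|=6

6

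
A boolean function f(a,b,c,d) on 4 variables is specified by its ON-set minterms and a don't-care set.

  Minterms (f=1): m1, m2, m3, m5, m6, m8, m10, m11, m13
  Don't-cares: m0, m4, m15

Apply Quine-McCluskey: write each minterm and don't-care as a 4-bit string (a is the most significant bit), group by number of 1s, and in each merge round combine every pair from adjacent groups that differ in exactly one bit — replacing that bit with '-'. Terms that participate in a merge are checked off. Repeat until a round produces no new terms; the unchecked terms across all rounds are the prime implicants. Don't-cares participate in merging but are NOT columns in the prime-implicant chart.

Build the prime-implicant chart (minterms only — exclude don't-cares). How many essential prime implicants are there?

2

size-2^0 implicants → 0000(✓)  0001(✓)  0010(✓)  0011(✓)  0100(✓)  0101(✓)  0110(✓)  1000(✓)  1010(✓)  1011(✓)  1101(✓)  1111(✓)
size-2^1 implicants → -000(✓)  -010(✓)  -011(✓)  -101  0-00(✓)  0-01(✓)  0-10(✓)  00-0(✓)  00-1(✓)  000-(✓)  001-(✓)  01-0(✓)  010-(✓)  1-11  10-0(✓)  101-(✓)  11-1
size-2^2 implicants → -0-0  -01-  0--0  0-0-  00--
Unchecked terms (primes): -0-0, -01-, -101, 0--0, 0-0-, 00--, 1-11, 11-1
Minterm coverage:
  m1 ⊆ 0-0-,00--
  m2 ⊆ -0-0,-01-,0--0,00--
  m3 ⊆ -01-,00--
  m5 ⊆ -101,0-0-
  m6 ⊆ 0--0 [E]
  m8 ⊆ -0-0 [E]
  m10 ⊆ -0-0,-01-
  m11 ⊆ -01-,1-11
  m13 ⊆ -101,11-1
E = {-0-0, 0--0}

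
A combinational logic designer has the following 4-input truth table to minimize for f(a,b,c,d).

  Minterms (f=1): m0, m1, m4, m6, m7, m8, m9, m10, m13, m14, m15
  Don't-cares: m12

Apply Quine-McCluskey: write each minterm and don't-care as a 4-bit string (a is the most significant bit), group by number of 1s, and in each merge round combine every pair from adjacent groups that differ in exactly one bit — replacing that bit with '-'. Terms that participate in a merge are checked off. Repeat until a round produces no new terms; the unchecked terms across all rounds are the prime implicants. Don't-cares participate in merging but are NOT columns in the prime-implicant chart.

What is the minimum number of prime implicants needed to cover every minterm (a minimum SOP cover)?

Round 0: 0000✓ 0001✓ 0100✓ 0110✓ 0111✓ 1000✓ 1001✓ 1010✓ 1100✓ 1101✓ 1110✓ 1111✓
Round 1: -000✓ -001✓ -100✓ -110✓ -111✓ 0-00✓ 000-✓ 01-0✓ 011-✓ 1-00✓ 1-01✓ 1-10✓ 10-0✓ 100-✓ 11-0✓ 11-1✓ 110-✓ 111-✓
Round 2: --00 -00- -1-0 -11- 1--0 1-0- 11--
PIs = {--00, -00-, -1-0, -11-, 1--0, 1-0-, 11--}
Coverage chart:
  m0: --00,-00-
  m1: -00- ←essential
  m4: --00,-1-0
  m6: -1-0,-11-
  m7: -11- ←essential
  m8: --00,-00-,1--0,1-0-
  m9: -00-,1-0-
  m10: 1--0 ←essential
  m13: 1-0-,11--
  m14: -1-0,-11-,1--0,11--
  m15: -11-,11--
Essential: -00-, -11-, 1--0
Petrick residual → --00, 1-0-
Min cover (5 terms): c'd' + b'c' + bc + ad' + ac'

5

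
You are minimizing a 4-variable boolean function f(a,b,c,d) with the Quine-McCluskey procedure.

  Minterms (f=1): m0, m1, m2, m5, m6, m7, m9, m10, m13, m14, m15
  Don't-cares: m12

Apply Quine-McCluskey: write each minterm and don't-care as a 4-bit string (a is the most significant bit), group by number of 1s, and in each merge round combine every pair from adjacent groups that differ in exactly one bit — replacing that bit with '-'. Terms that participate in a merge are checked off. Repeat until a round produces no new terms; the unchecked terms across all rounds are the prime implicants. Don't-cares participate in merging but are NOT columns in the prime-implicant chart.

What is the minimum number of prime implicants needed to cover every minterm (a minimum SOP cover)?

size-2^0 implicants → 0000(✓)  0001(✓)  0010(✓)  0101(✓)  0110(✓)  0111(✓)  1001(✓)  1010(✓)  1100(✓)  1101(✓)  1110(✓)  1111(✓)
size-2^1 implicants → -001(✓)  -010(✓)  -101(✓)  -110(✓)  -111(✓)  0-01(✓)  0-10(✓)  00-0  000-  01-1(✓)  011-(✓)  1-01(✓)  1-10(✓)  11-0(✓)  11-1(✓)  110-(✓)  111-(✓)
size-2^2 implicants → --01  --10  -1-1  -11-  11--
Unchecked terms (primes): --01, --10, -1-1, -11-, 00-0, 000-, 11--
Minterm coverage:
  m0 ⊆ 00-0,000-
  m1 ⊆ --01,000-
  m2 ⊆ --10,00-0
  m5 ⊆ --01,-1-1
  m6 ⊆ --10,-11-
  m7 ⊆ -1-1,-11-
  m9 ⊆ --01 [E]
  m10 ⊆ --10 [E]
  m13 ⊆ --01,-1-1,11--
  m14 ⊆ --10,-11-,11--
  m15 ⊆ -1-1,-11-,11--
E = {--01, --10}
Petrick residual → -1-1, 00-0
Cover = c'd + cd' + bd + a'b'd'  |cover|=4

4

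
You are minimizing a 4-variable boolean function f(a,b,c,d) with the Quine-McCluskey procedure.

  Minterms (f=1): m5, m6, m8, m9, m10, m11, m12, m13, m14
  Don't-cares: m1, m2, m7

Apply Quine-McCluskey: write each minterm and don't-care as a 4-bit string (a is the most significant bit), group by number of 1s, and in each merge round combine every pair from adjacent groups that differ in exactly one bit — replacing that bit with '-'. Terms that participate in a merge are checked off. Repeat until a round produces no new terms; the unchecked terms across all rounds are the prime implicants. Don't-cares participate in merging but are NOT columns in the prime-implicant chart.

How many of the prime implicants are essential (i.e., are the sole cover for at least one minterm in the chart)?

1

size-2^0 implicants → 0001(✓)  0010(✓)  0101(✓)  0110(✓)  0111(✓)  1000(✓)  1001(✓)  1010(✓)  1011(✓)  1100(✓)  1101(✓)  1110(✓)
size-2^1 implicants → -001(✓)  -010(✓)  -101(✓)  -110(✓)  0-01(✓)  0-10(✓)  01-1  011-  1-00(✓)  1-01(✓)  1-10(✓)  10-0(✓)  10-1(✓)  100-(✓)  101-(✓)  11-0(✓)  110-(✓)
size-2^2 implicants → --01  --10  1--0  1-0-  10--
Unchecked terms (primes): --01, --10, 01-1, 011-, 1--0, 1-0-, 10--
Minterm coverage:
  m5 ⊆ --01,01-1
  m6 ⊆ --10,011-
  m8 ⊆ 1--0,1-0-,10--
  m9 ⊆ --01,1-0-,10--
  m10 ⊆ --10,1--0,10--
  m11 ⊆ 10-- [E]
  m12 ⊆ 1--0,1-0-
  m13 ⊆ --01,1-0-
  m14 ⊆ --10,1--0
E = {10--}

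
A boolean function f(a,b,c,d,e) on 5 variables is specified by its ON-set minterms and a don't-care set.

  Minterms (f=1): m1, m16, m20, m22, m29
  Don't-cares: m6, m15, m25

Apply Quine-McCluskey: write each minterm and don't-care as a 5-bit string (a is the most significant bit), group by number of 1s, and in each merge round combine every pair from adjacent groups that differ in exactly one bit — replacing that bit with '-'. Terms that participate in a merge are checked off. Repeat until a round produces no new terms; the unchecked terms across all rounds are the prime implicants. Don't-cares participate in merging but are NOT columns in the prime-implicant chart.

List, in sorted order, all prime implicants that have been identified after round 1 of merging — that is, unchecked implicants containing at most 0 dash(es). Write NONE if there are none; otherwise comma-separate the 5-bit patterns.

00001, 01111

size-2^0 implicants → 00001  00110(✓)  01111  10000(✓)  10100(✓)  10110(✓)  11001(✓)  11101(✓)
size-2^1 implicants → -0110  10-00  101-0  11-01
Unchecked terms (primes): -0110, 00001, 01111, 10-00, 101-0, 11-01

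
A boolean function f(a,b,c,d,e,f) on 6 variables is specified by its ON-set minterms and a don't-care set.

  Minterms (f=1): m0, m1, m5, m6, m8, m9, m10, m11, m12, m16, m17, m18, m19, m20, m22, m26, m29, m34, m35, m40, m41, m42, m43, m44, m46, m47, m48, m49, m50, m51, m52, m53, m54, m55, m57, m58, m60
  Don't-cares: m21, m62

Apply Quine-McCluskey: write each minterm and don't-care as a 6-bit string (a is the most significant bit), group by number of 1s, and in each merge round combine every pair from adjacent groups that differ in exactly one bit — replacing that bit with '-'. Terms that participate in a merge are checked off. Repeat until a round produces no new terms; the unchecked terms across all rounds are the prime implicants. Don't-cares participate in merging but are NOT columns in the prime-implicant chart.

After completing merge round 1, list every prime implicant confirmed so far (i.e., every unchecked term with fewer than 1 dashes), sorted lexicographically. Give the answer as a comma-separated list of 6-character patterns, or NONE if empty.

size-2^0 implicants → 000000(✓)  000001(✓)  000101(✓)  000110(✓)  001000(✓)  001001(✓)  001010(✓)  001011(✓)  001100(✓)  010000(✓)  010001(✓)  010010(✓)  010011(✓)  010100(✓)  010101(✓)  010110(✓)  011010(✓)  011101(✓)  100010(✓)  100011(✓)  101000(✓)  101001(✓)  101010(✓)  101011(✓)  101100(✓)  101110(✓)  101111(✓)  110000(✓)  110001(✓)  110010(✓)  110011(✓)  110100(✓)  110101(✓)  110110(✓)  110111(✓)  111001(✓)  111010(✓)  111100(✓)  111110(✓)
size-2^1 implicants → -01000(✓)  -01001(✓)  -01010(✓)  -01011(✓)  -01100(✓)  -10000(✓)  -10001(✓)  -10010(✓)  -10011(✓)  -10100(✓)  -10101(✓)  -10110(✓)  -11010(✓)  0-0000(✓)  0-0001(✓)  0-0101(✓)  0-0110  0-1010(✓)  00-000(✓)  00-001(✓)  000-01(✓)  00000-(✓)  001-00(✓)  0010-0(✓)  0010-1(✓)  00100-(✓)  00101-(✓)  01-010(✓)  01-101  010-00(✓)  010-01(✓)  010-10(✓)  0100-0(✓)  0100-1(✓)  01000-(✓)  01001-(✓)  0101-0(✓)  01010-(✓)  1-0010(✓)  1-0011(✓)  1-1001  1-1010(✓)  1-1100(✓)  1-1110(✓)  10-010(✓)  10-011(✓)  10001-(✓)  101-00(✓)  101-10(✓)  101-11(✓)  1010-0(✓)  1010-1(✓)  10100-(✓)  10101-(✓)  1011-0(✓)  10111-(✓)  11-001  11-010(✓)  11-100(✓)  11-110(✓)  110-00(✓)  110-01(✓)  110-10(✓)  110-11(✓)  1100-0(✓)  1100-1(✓)  11000-(✓)  11001-(✓)  1101-0(✓)  1101-1(✓)  11010-(✓)  11011-(✓)  111-10(✓)  1111-0(✓)
size-2^2 implicants → --1010  -01-00  -010-0(✓)  -010-1(✓)  -0100-(✓)  -0101-(✓)  -1-010  -10-00(✓)  -10-01(✓)  -10-10(✓)  -100-0(✓)  -100-1(✓)  -1000-(✓)  -1001-(✓)  -101-0(✓)  -1010-(✓)  0-0-01  0-000-  00-00-  0010--(✓)  010--0(✓)  010-0-(✓)  0100--(✓)  1--010  1-001-  1-1-10  1-11-0  10-01-  101--0  101-1-  1010--(✓)  11--10  11-1-0  110--0(✓)  110--1(✓)  110-0-(✓)  110-1-(✓)  1100--(✓)  1101--(✓)
size-2^3 implicants → -010--  -10--0  -10-0-  -100--  110---
Unchecked terms (primes): --1010, -01-00, -010--, -1-010, -10--0, -10-0-, -100--, 0-0-01, 0-000-, 0-0110, 00-00-, 01-101, 1--010, 1-001-, 1-1-10, 1-1001, 1-11-0, 10-01-, 101--0, 101-1-, 11--10, 11-001, 11-1-0, 110---

NONE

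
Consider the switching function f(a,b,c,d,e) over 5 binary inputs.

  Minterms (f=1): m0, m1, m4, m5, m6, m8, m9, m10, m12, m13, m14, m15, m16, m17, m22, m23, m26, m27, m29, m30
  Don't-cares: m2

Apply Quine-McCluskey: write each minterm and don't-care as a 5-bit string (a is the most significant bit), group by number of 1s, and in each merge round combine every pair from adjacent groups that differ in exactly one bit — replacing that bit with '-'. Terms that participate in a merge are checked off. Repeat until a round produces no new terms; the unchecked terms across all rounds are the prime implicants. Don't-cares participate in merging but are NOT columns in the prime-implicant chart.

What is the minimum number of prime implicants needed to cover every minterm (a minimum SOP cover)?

8

[col 0] 00000*, 00001*, 00010*, 00100*, 00101*, 00110*, 01000*, 01001*, 01010*, 01100*, 01101*, 01110*, 01111*, 10000*, 10001*, 10110*, 10111*, 11010*, 11011*, 11101*, 11110*
[col 1] -0000*, -0001*, -0110*, -1010*, -1101, -1110*, 0-000*, 0-001*, 0-010*, 0-100*, 0-101*, 0-110*, 00-00*, 00-01*, 00-10*, 000-0*, 0000-*, 001-0*, 0010-*, 01-00*, 01-01*, 01-10*, 010-0*, 0100-*, 011-0*, 011-1*, 0110-*, 0111-*, 1-110*, 1000-*, 1011-, 11-10*, 1101-
[col 2] --110, -000-, -1-10, 0--00*, 0--01*, 0--10*, 0-0-0*, 0-00-*, 0-1-0*, 0-10-*, 00--0*, 00-0-*, 01--0*, 01-0-*, 011--
[col 3] 0---0, 0--0-
Prime implicants: --110, -000-, -1-10, -1101, 0---0, 0--0-, 011--, 1011-, 1101-
PI chart (minterm → PIs covering it):
  0 | -000-,0---0,0--0-
  1 | -000-,0--0-
  4 | 0---0,0--0-
  5 | 0--0-  (sole → essential)
  6 | --110,0---0
  8 | 0---0,0--0-
  9 | 0--0-  (sole → essential)
  10 | -1-10,0---0
  12 | 0---0,0--0-,011--
  13 | -1101,0--0-,011--
  14 | --110,-1-10,0---0,011--
  15 | 011--  (sole → essential)
  16 | -000-  (sole → essential)
  17 | -000-  (sole → essential)
  22 | --110,1011-
  23 | 1011-  (sole → essential)
  26 | -1-10,1101-
  27 | 1101-  (sole → essential)
  29 | -1101  (sole → essential)
  30 | --110,-1-10
Essential prime implicants: -000-, -1101, 0--0-, 011--, 1011-, 1101-
Petrick residual → --110, -1-10
Minimum SOP uses 8 PIs: cde' + b'c'd' + bde' + bcd'e + a'd' + a'bc + ab'cd + abc'd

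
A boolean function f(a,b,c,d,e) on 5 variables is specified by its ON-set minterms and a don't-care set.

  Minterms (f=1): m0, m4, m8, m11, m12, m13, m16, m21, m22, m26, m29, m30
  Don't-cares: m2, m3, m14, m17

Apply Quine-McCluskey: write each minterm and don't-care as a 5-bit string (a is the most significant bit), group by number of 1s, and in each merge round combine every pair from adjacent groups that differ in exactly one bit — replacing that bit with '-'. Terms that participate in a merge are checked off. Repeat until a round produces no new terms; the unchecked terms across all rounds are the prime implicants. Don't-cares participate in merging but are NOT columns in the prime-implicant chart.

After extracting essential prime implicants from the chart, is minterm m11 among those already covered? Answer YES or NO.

size-2^0 implicants → 00000(✓)  00010(✓)  00011(✓)  00100(✓)  01000(✓)  01011(✓)  01100(✓)  01101(✓)  01110(✓)  10000(✓)  10001(✓)  10101(✓)  10110(✓)  11010(✓)  11101(✓)  11110(✓)
size-2^1 implicants → -0000  -1101  -1110  0-000(✓)  0-011  0-100(✓)  00-00(✓)  000-0  0001-  01-00(✓)  011-0  0110-  1-101  1-110  10-01  1000-  11-10
size-2^2 implicants → 0--00
Unchecked terms (primes): -0000, -1101, -1110, 0--00, 0-011, 000-0, 0001-, 011-0, 0110-, 1-101, 1-110, 10-01, 1000-, 11-10
Minterm coverage:
  m0 ⊆ -0000,0--00,000-0
  m4 ⊆ 0--00 [E]
  m8 ⊆ 0--00 [E]
  m11 ⊆ 0-011 [E]
  m12 ⊆ 0--00,011-0,0110-
  m13 ⊆ -1101,0110-
  m16 ⊆ -0000,1000-
  m21 ⊆ 1-101,10-01
  m22 ⊆ 1-110 [E]
  m26 ⊆ 11-10 [E]
  m29 ⊆ -1101,1-101
  m30 ⊆ -1110,1-110,11-10
E = {0--00, 0-011, 1-110, 11-10}

YES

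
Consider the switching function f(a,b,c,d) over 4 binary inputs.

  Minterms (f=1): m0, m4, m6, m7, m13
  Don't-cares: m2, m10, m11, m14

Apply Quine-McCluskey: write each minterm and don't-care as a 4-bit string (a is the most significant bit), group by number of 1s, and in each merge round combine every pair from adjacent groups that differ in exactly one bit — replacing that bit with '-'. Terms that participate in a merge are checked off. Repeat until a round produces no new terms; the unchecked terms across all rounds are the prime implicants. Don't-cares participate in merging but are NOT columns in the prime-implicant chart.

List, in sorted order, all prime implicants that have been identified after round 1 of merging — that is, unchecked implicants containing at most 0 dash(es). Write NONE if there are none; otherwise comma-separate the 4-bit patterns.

1101

size-2^0 implicants → 0000(✓)  0010(✓)  0100(✓)  0110(✓)  0111(✓)  1010(✓)  1011(✓)  1101  1110(✓)
size-2^1 implicants → -010(✓)  -110(✓)  0-00(✓)  0-10(✓)  00-0(✓)  01-0(✓)  011-  1-10(✓)  101-
size-2^2 implicants → --10  0--0
Unchecked terms (primes): --10, 0--0, 011-, 101-, 1101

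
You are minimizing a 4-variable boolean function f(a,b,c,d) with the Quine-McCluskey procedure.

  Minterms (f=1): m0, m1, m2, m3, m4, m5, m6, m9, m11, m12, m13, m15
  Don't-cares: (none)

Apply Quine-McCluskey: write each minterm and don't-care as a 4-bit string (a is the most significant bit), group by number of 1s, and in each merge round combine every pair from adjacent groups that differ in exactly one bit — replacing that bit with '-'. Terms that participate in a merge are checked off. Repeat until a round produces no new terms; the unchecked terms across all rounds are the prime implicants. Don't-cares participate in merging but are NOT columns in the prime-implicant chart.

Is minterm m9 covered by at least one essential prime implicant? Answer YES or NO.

Round 0: 0000✓ 0001✓ 0010✓ 0011✓ 0100✓ 0101✓ 0110✓ 1001✓ 1011✓ 1100✓ 1101✓ 1111✓
Round 1: -001✓ -011✓ -100✓ -101✓ 0-00✓ 0-01✓ 0-10✓ 00-0✓ 00-1✓ 000-✓ 001-✓ 01-0✓ 010-✓ 1-01✓ 1-11✓ 10-1✓ 11-1✓ 110-✓
Round 2: --01 -0-1 -10- 0--0 0-0- 00-- 1--1
PIs = {--01, -0-1, -10-, 0--0, 0-0-, 00--, 1--1}
Coverage chart:
  m0: 0--0,0-0-,00--
  m1: --01,-0-1,0-0-,00--
  m2: 0--0,00--
  m3: -0-1,00--
  m4: -10-,0--0,0-0-
  m5: --01,-10-,0-0-
  m6: 0--0 ←essential
  m9: --01,-0-1,1--1
  m11: -0-1,1--1
  m12: -10- ←essential
  m13: --01,-10-,1--1
  m15: 1--1 ←essential
Essential: -10-, 0--0, 1--1

YES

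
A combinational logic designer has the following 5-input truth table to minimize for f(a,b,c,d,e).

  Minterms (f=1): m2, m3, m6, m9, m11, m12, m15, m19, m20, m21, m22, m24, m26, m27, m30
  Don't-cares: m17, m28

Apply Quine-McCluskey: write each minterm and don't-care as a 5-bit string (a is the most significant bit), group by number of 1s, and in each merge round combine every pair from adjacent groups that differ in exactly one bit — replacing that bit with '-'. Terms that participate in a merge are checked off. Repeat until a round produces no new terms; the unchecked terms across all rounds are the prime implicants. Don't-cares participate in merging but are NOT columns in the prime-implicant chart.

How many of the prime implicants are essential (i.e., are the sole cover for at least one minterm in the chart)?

[col 0] 00010*, 00011*, 00110*, 01001*, 01011*, 01100*, 01111*, 10001*, 10011*, 10100*, 10101*, 10110*, 11000*, 11010*, 11011*, 11100*, 11110*
[col 1] -0011*, -0110, -1011*, -1100, 0-011*, 00-10, 0001-, 01-11, 010-1, 1-011*, 1-100*, 1-110*, 10-01, 100-1, 101-0*, 1010-, 11-00*, 11-10*, 110-0*, 1101-, 111-0*
[col 2] --011, 1-1-0, 11--0
Prime implicants: --011, -0110, -1100, 00-10, 0001-, 01-11, 010-1, 1-1-0, 10-01, 100-1, 1010-, 11--0, 1101-
PI chart (minterm → PIs covering it):
  2 | 00-10,0001-
  3 | --011,0001-
  6 | -0110,00-10
  9 | 010-1  (sole → essential)
  11 | --011,01-11,010-1
  12 | -1100  (sole → essential)
  15 | 01-11  (sole → essential)
  19 | --011,100-1
  20 | 1-1-0,1010-
  21 | 10-01,1010-
  22 | -0110,1-1-0
  24 | 11--0  (sole → essential)
  26 | 11--0,1101-
  27 | --011,1101-
  30 | 1-1-0,11--0
Essential prime implicants: -1100, 01-11, 010-1, 11--0

4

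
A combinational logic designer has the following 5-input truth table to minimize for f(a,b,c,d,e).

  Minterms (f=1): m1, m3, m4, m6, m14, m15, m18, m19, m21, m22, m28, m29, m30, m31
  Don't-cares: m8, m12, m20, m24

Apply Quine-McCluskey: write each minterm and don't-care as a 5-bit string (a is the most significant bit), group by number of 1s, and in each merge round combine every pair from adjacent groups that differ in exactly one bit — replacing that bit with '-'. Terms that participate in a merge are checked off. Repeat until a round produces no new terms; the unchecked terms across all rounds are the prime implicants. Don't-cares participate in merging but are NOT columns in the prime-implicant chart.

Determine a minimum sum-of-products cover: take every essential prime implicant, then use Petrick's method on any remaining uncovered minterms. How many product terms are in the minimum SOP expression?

Round 0: 00001✓ 00011✓ 00100✓ 00110✓ 01000✓ 01100✓ 01110✓ 01111✓ 10010✓ 10011✓ 10100✓ 10101✓ 10110✓ 11000✓ 11100✓ 11101✓ 11110✓ 11111✓
Round 1: -0011 -0100✓ -0110✓ -1000✓ -1100✓ -1110✓ -1111✓ 0-100✓ 0-110✓ 000-1 001-0✓ 01-00✓ 011-0✓ 0111-✓ 1-100✓ 1-101✓ 1-110✓ 10-10 1001- 101-0✓ 1010-✓ 11-00✓ 111-0✓ 111-1✓ 1110-✓ 1111-✓
Round 2: --100✓ --110✓ -01-0✓ -1-00 -11-0✓ -111- 0-1-0✓ 1-1-0✓ 1-10- 111--
Round 3: --1-0
PIs = {--1-0, -0011, -1-00, -111-, 000-1, 1-10-, 10-10, 1001-, 111--}
Coverage chart:
  m1: 000-1 ←essential
  m3: -0011,000-1
  m4: --1-0 ←essential
  m6: --1-0 ←essential
  m14: --1-0,-111-
  m15: -111- ←essential
  m18: 10-10,1001-
  m19: -0011,1001-
  m21: 1-10- ←essential
  m22: --1-0,10-10
  m28: --1-0,-1-00,1-10-,111--
  m29: 1-10-,111--
  m30: --1-0,-111-,111--
  m31: -111-,111--
Essential: --1-0, -111-, 000-1, 1-10-
Petrick residual → 1001-
Min cover (5 terms): ce' + bcd + a'b'c'e + acd' + ab'c'd

5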